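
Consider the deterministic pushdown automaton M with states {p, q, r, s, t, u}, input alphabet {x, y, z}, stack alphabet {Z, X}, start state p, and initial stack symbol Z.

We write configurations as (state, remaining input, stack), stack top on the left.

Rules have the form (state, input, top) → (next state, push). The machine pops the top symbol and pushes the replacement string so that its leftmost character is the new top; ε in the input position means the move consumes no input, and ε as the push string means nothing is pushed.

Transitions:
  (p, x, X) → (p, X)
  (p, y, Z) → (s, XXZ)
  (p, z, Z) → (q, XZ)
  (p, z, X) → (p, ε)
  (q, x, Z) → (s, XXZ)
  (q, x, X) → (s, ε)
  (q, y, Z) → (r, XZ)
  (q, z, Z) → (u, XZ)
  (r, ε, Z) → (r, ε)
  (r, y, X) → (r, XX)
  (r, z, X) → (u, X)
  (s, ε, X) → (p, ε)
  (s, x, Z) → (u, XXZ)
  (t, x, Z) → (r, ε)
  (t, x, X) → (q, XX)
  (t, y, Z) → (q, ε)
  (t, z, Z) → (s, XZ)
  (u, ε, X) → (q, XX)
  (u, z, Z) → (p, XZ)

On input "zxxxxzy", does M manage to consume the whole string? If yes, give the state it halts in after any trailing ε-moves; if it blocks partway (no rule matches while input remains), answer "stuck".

(p, zxxxxzy, Z)
  read z, top Z: go to q, push XZ → (q, xxxxzy, XZ)
  read x, top X: go to s, push ε → (s, xxxzy, Z)
  read x, top Z: go to u, push XXZ → (u, xxzy, XXZ)
  ε-move, top X: go to q, push XX → (q, xxzy, XXXZ)
  read x, top X: go to s, push ε → (s, xzy, XXZ)
  ε-move, top X: go to p, push ε → (p, xzy, XZ)
  read x, top X: go to p, push X → (p, zy, XZ)
  read z, top X: go to p, push ε → (p, y, Z)
  read y, top Z: go to s, push XXZ → (s, ε, XXZ)
  ε-move, top X: go to p, push ε → (p, ε, XZ)
All input consumed; M is in state p.

p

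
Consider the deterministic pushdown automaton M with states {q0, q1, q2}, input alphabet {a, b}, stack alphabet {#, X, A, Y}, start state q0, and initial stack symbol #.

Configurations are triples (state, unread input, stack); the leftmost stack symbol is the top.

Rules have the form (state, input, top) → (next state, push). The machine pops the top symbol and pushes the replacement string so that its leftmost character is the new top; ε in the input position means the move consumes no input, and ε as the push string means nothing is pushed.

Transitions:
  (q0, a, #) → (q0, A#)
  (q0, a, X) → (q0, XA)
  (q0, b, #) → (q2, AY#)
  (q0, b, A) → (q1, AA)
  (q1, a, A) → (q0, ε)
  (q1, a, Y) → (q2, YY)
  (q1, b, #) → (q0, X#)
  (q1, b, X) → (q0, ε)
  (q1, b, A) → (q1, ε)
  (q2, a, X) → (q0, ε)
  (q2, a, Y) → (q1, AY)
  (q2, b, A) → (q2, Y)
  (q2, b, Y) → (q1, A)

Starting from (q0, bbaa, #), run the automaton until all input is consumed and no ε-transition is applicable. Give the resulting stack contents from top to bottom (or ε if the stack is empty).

(q0, bbaa, #) ⊢ (q2, baa, AY#) ⊢ (q2, aa, YY#) ⊢ (q1, a, AYY#) ⊢ (q0, ε, YY#)
All input consumed in state q0 with stack YY#.

YY#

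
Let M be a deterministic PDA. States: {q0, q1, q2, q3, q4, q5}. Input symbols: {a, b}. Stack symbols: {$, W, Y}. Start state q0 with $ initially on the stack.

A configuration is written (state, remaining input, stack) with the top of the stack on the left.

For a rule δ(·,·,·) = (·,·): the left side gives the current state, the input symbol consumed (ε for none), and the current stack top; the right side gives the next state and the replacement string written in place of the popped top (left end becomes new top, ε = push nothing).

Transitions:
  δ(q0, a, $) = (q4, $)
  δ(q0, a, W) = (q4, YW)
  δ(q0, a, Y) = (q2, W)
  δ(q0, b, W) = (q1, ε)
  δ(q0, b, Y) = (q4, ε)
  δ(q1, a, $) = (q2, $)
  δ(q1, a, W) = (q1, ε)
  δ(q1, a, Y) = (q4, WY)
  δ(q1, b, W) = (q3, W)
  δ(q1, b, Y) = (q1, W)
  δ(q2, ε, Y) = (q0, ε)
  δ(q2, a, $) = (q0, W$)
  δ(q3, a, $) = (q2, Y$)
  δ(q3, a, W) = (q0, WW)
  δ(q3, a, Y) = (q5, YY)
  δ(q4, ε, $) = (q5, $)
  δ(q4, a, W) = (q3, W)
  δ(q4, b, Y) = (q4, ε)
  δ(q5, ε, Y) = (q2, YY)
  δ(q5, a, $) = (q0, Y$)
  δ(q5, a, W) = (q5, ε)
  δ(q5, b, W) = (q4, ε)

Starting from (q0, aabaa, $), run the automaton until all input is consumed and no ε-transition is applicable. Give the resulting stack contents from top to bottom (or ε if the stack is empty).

W$

(q0, aabaa, $) ⊢ (q4, abaa, $) ⊢ (q5, abaa, $) ⊢ (q0, baa, Y$) ⊢ (q4, aa, $) ⊢ (q5, aa, $) ⊢ (q0, a, Y$) ⊢ (q2, ε, W$)
All input consumed in state q2 with stack W$.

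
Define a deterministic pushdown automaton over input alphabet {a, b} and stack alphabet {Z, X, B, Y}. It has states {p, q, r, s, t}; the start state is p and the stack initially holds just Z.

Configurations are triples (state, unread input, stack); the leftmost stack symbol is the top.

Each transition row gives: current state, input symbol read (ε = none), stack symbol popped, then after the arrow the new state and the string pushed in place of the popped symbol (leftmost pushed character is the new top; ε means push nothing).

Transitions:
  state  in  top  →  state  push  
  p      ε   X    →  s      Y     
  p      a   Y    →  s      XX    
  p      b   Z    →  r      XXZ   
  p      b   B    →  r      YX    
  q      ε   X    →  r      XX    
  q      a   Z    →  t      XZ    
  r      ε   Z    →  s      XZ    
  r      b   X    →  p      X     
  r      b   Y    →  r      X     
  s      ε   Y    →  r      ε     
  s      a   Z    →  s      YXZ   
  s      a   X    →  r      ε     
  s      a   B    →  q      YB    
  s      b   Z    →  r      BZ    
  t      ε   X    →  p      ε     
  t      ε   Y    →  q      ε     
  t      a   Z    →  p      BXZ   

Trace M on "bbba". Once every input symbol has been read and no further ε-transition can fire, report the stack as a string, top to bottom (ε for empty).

XZ

(p, bbba, Z)
  read b, top Z: go to r, push XXZ → (r, bba, XXZ)
  read b, top X: go to p, push X → (p, ba, XXZ)
  ε-move, top X: go to s, push Y → (s, ba, YXZ)
  ε-move, top Y: go to r, push ε → (r, ba, XZ)
  read b, top X: go to p, push X → (p, a, XZ)
  ε-move, top X: go to s, push Y → (s, a, YZ)
  ε-move, top Y: go to r, push ε → (r, a, Z)
  ε-move, top Z: go to s, push XZ → (s, a, XZ)
  read a, top X: go to r, push ε → (r, ε, Z)
  ε-move, top Z: go to s, push XZ → (s, ε, XZ)
All input consumed in state s with stack XZ.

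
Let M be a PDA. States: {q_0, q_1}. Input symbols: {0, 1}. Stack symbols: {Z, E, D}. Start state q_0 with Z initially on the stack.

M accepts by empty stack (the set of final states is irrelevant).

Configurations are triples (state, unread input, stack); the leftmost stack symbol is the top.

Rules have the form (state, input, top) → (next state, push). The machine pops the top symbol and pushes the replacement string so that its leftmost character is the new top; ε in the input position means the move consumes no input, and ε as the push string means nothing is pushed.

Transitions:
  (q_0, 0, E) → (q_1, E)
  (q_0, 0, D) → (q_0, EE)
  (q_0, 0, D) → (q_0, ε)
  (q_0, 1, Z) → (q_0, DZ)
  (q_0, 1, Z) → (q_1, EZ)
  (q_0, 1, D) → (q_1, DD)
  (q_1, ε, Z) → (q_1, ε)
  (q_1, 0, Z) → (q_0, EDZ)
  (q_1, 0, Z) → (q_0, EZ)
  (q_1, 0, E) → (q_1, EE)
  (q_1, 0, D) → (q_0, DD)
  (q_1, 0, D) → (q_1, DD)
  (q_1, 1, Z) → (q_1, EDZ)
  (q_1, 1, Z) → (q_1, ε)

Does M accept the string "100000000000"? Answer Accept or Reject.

Reject

No computation consumes all input and empties the stack.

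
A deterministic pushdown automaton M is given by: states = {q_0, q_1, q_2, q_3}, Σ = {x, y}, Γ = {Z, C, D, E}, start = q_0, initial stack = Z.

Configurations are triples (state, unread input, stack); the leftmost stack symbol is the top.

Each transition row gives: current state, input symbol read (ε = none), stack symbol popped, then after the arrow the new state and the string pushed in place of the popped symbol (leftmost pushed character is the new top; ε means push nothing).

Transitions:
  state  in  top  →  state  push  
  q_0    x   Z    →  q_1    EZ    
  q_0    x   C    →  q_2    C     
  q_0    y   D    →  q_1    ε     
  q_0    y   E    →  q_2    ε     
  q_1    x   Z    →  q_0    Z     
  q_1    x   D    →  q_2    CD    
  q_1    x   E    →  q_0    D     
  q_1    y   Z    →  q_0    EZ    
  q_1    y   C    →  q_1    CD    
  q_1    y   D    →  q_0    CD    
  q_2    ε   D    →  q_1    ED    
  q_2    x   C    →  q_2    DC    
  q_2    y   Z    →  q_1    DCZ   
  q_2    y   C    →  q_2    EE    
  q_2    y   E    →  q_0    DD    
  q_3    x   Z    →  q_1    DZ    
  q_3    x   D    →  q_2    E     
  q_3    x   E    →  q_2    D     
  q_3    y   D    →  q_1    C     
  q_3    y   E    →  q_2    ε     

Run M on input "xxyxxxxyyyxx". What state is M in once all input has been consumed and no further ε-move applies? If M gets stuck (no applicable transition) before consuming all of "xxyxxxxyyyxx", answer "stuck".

stuck

(q_0, xxyxxxxyyyxx, Z)
  read x, top Z: go to q_1, push EZ → (q_1, xyxxxxyyyxx, EZ)
  read x, top E: go to q_0, push D → (q_0, yxxxxyyyxx, DZ)
  read y, top D: go to q_1, push ε → (q_1, xxxxyyyxx, Z)
  read x, top Z: go to q_0, push Z → (q_0, xxxyyyxx, Z)
  read x, top Z: go to q_1, push EZ → (q_1, xxyyyxx, EZ)
  read x, top E: go to q_0, push D → (q_0, xyyyxx, DZ)
No transition for (q_0, x, top D); M blocks with input xyyyxx remaining.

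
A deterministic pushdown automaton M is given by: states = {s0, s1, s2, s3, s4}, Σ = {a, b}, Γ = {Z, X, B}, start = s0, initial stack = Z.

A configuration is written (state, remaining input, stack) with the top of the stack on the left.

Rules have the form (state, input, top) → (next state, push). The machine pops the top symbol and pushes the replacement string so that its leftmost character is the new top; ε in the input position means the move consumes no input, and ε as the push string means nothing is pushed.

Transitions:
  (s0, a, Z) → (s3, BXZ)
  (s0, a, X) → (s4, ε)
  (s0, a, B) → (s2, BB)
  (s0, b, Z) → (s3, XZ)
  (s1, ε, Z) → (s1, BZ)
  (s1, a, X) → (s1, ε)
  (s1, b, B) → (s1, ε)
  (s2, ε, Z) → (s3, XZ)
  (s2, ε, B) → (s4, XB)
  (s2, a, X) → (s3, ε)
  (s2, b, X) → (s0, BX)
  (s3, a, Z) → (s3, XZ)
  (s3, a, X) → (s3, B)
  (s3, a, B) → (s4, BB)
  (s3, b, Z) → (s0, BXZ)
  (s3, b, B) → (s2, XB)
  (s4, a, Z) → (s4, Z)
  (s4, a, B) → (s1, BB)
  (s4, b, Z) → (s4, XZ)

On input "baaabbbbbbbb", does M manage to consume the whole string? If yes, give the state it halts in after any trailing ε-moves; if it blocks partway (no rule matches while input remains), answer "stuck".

(s0, baaabbbbbbbb, Z)
  read b, top Z: go to s3, push XZ → (s3, aaabbbbbbbb, XZ)
  read a, top X: go to s3, push B → (s3, aabbbbbbbb, BZ)
  read a, top B: go to s4, push BB → (s4, abbbbbbbb, BBZ)
  read a, top B: go to s1, push BB → (s1, bbbbbbbb, BBBZ)
  read b, top B: go to s1, push ε → (s1, bbbbbbb, BBZ)
  read b, top B: go to s1, push ε → (s1, bbbbbb, BZ)
  read b, top B: go to s1, push ε → (s1, bbbbb, Z)
  ε-move, top Z: go to s1, push BZ → (s1, bbbbb, BZ)
  read b, top B: go to s1, push ε → (s1, bbbb, Z)
  ε-move, top Z: go to s1, push BZ → (s1, bbbb, BZ)
  read b, top B: go to s1, push ε → (s1, bbb, Z)
  ε-move, top Z: go to s1, push BZ → (s1, bbb, BZ)
  read b, top B: go to s1, push ε → (s1, bb, Z)
  ε-move, top Z: go to s1, push BZ → (s1, bb, BZ)
  read b, top B: go to s1, push ε → (s1, b, Z)
  ε-move, top Z: go to s1, push BZ → (s1, b, BZ)
  read b, top B: go to s1, push ε → (s1, ε, Z)
  ε-move, top Z: go to s1, push BZ → (s1, ε, BZ)
All input consumed; M is in state s1.

s1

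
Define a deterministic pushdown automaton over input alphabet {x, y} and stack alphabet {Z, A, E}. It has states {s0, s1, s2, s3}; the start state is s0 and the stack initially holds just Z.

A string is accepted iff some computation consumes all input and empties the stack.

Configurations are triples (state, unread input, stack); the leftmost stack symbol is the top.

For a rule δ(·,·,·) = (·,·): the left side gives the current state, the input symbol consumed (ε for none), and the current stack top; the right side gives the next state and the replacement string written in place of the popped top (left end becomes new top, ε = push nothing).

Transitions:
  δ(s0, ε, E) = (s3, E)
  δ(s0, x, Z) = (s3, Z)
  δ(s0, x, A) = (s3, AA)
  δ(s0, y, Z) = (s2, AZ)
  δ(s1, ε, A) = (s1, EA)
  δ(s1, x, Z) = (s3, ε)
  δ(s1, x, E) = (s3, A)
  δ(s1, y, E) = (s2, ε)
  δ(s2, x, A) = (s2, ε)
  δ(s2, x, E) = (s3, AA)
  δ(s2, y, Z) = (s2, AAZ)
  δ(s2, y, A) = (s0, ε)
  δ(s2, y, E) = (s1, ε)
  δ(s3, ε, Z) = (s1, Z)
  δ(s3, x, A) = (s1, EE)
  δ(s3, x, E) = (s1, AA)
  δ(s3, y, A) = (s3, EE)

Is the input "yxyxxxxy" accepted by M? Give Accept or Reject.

(s0, yxyxxxxy, Z)
  read y, top Z: go to s2, push AZ → (s2, xyxxxxy, AZ)
  read x, top A: go to s2, push ε → (s2, yxxxxy, Z)
  read y, top Z: go to s2, push AAZ → (s2, xxxxy, AAZ)
  read x, top A: go to s2, push ε → (s2, xxxy, AZ)
  read x, top A: go to s2, push ε → (s2, xxy, Z)
No transition applies at (s2, xxy, Z); input not fully consumed.

Reject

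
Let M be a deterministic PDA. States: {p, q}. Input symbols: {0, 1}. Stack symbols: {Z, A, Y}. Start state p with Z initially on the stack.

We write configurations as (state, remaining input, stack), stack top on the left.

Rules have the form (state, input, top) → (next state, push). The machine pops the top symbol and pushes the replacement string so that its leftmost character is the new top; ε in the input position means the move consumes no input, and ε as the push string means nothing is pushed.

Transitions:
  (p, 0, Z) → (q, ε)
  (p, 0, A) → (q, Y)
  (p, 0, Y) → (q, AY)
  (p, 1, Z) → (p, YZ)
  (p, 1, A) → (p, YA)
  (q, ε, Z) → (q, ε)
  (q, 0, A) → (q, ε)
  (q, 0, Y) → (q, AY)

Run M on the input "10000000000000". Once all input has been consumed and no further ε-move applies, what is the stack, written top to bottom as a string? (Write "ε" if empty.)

(p, 10000000000000, Z) ⊢ (p, 0000000000000, YZ) ⊢ (q, 000000000000, AYZ) ⊢ (q, 00000000000, YZ) ⊢ (q, 0000000000, AYZ) ⊢ (q, 000000000, YZ) ⊢ (q, 00000000, AYZ) ⊢ (q, 0000000, YZ) ⊢ (q, 000000, AYZ) ⊢ (q, 00000, YZ) ⊢ (q, 0000, AYZ) ⊢ (q, 000, YZ) ⊢ (q, 00, AYZ) ⊢ (q, 0, YZ) ⊢ (q, ε, AYZ)
All input consumed in state q with stack AYZ.

AYZ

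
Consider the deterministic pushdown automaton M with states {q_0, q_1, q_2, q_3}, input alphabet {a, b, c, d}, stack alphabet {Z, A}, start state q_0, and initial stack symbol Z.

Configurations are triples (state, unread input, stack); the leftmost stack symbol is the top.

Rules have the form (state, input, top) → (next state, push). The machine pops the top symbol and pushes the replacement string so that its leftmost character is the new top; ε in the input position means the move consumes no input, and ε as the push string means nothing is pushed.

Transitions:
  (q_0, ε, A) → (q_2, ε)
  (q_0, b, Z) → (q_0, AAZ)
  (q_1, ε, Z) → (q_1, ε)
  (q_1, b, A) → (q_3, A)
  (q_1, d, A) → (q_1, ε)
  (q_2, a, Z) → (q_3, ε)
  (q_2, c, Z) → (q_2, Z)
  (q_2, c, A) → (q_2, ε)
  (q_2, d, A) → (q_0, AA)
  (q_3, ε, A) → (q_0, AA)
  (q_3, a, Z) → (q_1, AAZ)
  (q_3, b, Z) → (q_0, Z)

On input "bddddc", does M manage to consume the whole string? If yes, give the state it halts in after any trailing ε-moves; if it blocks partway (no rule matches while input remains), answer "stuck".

q_2

(q_0, bddddc, Z)
  read b, top Z: go to q_0, push AAZ → (q_0, ddddc, AAZ)
  ε-move, top A: go to q_2, push ε → (q_2, ddddc, AZ)
  read d, top A: go to q_0, push AA → (q_0, dddc, AAZ)
  ε-move, top A: go to q_2, push ε → (q_2, dddc, AZ)
  read d, top A: go to q_0, push AA → (q_0, ddc, AAZ)
  ε-move, top A: go to q_2, push ε → (q_2, ddc, AZ)
  read d, top A: go to q_0, push AA → (q_0, dc, AAZ)
  ε-move, top A: go to q_2, push ε → (q_2, dc, AZ)
  read d, top A: go to q_0, push AA → (q_0, c, AAZ)
  ε-move, top A: go to q_2, push ε → (q_2, c, AZ)
  read c, top A: go to q_2, push ε → (q_2, ε, Z)
All input consumed; M is in state q_2.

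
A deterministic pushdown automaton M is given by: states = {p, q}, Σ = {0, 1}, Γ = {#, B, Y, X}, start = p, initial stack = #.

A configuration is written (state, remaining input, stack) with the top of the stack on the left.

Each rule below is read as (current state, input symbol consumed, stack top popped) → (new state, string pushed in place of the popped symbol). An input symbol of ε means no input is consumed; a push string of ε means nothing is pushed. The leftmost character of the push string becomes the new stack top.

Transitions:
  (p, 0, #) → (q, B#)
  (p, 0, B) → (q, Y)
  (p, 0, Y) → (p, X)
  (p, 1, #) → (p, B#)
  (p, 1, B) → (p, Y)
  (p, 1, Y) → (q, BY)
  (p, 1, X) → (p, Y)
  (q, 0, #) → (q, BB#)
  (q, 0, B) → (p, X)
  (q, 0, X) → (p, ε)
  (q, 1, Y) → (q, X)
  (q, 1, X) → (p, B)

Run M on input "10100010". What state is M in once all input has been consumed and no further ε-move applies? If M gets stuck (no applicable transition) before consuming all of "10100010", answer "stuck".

(p, 10100010, #)
  read 1, top #: go to p, push B# → (p, 0100010, B#)
  read 0, top B: go to q, push Y → (q, 100010, Y#)
  read 1, top Y: go to q, push X → (q, 00010, X#)
  read 0, top X: go to p, push ε → (p, 0010, #)
  read 0, top #: go to q, push B# → (q, 010, B#)
  read 0, top B: go to p, push X → (p, 10, X#)
  read 1, top X: go to p, push Y → (p, 0, Y#)
  read 0, top Y: go to p, push X → (p, ε, X#)
All input consumed; M is in state p.

p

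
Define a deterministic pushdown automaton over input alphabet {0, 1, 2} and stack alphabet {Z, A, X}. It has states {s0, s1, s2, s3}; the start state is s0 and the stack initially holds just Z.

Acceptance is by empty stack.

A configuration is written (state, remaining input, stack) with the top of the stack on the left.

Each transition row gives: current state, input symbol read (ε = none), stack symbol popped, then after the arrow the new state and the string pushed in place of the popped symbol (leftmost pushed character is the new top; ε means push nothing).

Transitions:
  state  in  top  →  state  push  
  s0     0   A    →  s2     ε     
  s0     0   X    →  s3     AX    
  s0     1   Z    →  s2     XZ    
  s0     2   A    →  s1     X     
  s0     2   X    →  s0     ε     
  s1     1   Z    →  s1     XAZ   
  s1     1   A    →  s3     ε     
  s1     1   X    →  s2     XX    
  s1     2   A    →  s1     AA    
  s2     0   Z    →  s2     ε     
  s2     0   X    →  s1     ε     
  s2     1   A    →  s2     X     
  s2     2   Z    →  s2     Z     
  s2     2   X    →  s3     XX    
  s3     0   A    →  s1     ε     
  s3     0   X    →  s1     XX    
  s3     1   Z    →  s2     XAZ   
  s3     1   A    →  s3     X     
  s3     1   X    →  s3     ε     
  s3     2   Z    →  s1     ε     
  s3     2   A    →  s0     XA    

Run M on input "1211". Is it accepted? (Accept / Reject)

Reject

(s0, 1211, Z)
  read 1, top Z: go to s2, push XZ → (s2, 211, XZ)
  read 2, top X: go to s3, push XX → (s3, 11, XXZ)
  read 1, top X: go to s3, push ε → (s3, 1, XZ)
  read 1, top X: go to s3, push ε → (s3, ε, Z)
All input consumed; stack is Z, not empty, and no further ε-move applies.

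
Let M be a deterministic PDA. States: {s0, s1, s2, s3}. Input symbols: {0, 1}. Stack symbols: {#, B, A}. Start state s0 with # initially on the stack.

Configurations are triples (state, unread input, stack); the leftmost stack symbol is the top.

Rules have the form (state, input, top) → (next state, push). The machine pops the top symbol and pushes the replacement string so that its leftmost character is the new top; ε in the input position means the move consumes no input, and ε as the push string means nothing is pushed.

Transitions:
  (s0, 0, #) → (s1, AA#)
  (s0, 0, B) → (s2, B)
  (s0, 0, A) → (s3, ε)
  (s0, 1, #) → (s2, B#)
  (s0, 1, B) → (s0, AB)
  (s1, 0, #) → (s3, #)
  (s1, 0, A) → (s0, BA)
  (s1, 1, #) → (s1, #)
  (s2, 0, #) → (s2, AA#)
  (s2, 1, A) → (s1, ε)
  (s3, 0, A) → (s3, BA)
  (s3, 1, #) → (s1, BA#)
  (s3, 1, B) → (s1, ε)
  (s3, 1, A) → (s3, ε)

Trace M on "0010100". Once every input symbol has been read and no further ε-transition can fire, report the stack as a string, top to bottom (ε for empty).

BAA#

(s0, 0010100, #)
  read 0, top #: go to s1, push AA# → (s1, 010100, AA#)
  read 0, top A: go to s0, push BA → (s0, 10100, BAA#)
  read 1, top B: go to s0, push AB → (s0, 0100, ABAA#)
  read 0, top A: go to s3, push ε → (s3, 100, BAA#)
  read 1, top B: go to s1, push ε → (s1, 00, AA#)
  read 0, top A: go to s0, push BA → (s0, 0, BAA#)
  read 0, top B: go to s2, push B → (s2, ε, BAA#)
All input consumed in state s2 with stack BAA#.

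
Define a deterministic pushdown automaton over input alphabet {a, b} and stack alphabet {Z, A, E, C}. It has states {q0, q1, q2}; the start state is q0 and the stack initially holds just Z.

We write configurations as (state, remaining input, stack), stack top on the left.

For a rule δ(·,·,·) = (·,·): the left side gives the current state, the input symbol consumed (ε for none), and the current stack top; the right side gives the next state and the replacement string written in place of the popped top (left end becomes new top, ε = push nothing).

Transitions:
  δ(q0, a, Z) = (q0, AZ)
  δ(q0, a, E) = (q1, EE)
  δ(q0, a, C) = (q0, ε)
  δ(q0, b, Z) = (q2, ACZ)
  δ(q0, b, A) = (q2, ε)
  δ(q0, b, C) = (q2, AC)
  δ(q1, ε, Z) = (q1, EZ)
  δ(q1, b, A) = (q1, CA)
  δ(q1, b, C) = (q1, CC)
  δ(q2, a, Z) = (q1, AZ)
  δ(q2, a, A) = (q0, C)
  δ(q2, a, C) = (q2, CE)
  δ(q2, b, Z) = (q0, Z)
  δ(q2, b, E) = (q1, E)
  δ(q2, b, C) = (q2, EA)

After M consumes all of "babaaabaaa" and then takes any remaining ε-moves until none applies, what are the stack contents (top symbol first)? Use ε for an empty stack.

(q0, babaaabaaa, Z)
  read b, top Z: go to q2, push ACZ → (q2, abaaabaaa, ACZ)
  read a, top A: go to q0, push C → (q0, baaabaaa, CCZ)
  read b, top C: go to q2, push AC → (q2, aaabaaa, ACCZ)
  read a, top A: go to q0, push C → (q0, aabaaa, CCCZ)
  read a, top C: go to q0, push ε → (q0, abaaa, CCZ)
  read a, top C: go to q0, push ε → (q0, baaa, CZ)
  read b, top C: go to q2, push AC → (q2, aaa, ACZ)
  read a, top A: go to q0, push C → (q0, aa, CCZ)
  read a, top C: go to q0, push ε → (q0, a, CZ)
  read a, top C: go to q0, push ε → (q0, ε, Z)
All input consumed in state q0 with stack Z.

Z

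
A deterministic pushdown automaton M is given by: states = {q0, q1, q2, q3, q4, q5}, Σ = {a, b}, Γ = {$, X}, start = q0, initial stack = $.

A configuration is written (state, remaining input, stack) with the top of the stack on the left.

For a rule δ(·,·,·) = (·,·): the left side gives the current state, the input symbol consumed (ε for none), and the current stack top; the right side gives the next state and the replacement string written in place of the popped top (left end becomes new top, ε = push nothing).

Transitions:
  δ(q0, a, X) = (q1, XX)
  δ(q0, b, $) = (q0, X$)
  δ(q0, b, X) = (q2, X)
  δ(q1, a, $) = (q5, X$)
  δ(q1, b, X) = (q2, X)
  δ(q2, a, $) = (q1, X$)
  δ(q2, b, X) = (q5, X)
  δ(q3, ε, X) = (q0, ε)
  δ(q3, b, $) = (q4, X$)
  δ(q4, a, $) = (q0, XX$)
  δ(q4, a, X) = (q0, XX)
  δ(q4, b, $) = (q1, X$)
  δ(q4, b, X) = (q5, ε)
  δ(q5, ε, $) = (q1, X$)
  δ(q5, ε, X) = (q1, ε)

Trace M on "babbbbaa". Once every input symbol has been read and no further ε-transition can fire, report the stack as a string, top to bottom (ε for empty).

$

(q0, babbbbaa, $) ⊢ (q0, abbbbaa, X$) ⊢ (q1, bbbbaa, XX$) ⊢ (q2, bbbaa, XX$) ⊢ (q5, bbaa, XX$) ⊢ (q1, bbaa, X$) ⊢ (q2, baa, X$) ⊢ (q5, aa, X$) ⊢ (q1, aa, $) ⊢ (q5, a, X$) ⊢ (q1, a, $) ⊢ (q5, ε, X$) ⊢ (q1, ε, $)
All input consumed in state q1 with stack $.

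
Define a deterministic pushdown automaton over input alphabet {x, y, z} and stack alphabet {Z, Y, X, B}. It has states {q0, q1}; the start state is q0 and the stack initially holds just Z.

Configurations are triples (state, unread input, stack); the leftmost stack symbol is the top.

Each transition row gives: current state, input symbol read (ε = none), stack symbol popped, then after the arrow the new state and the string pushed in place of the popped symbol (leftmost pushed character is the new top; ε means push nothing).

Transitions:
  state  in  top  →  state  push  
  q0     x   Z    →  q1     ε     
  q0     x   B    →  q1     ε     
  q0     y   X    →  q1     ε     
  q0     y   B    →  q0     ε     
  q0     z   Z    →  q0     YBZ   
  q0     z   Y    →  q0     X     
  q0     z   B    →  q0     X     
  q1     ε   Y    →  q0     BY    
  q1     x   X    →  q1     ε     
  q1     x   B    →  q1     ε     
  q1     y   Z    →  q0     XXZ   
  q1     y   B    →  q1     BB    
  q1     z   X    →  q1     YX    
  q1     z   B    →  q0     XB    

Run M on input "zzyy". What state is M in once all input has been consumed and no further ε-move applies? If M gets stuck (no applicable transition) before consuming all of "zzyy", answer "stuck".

(q0, zzyy, Z)
  read z, top Z: go to q0, push YBZ → (q0, zyy, YBZ)
  read z, top Y: go to q0, push X → (q0, yy, XBZ)
  read y, top X: go to q1, push ε → (q1, y, BZ)
  read y, top B: go to q1, push BB → (q1, ε, BBZ)
All input consumed; M is in state q1.

q1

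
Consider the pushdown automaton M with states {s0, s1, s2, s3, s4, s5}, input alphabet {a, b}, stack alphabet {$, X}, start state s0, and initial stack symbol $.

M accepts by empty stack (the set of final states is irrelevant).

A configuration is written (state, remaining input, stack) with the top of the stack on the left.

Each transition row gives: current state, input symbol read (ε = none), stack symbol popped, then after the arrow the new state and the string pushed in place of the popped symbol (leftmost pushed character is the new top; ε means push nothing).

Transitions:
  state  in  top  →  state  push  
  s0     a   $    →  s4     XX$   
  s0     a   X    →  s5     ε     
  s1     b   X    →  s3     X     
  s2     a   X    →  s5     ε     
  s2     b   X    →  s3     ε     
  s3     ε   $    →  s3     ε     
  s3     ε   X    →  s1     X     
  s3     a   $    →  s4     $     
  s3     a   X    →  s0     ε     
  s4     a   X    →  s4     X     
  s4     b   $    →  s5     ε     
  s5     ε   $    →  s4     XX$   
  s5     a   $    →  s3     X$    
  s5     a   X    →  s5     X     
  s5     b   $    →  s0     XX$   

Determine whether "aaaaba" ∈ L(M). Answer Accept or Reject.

Reject

No computation consumes all input and empties the stack.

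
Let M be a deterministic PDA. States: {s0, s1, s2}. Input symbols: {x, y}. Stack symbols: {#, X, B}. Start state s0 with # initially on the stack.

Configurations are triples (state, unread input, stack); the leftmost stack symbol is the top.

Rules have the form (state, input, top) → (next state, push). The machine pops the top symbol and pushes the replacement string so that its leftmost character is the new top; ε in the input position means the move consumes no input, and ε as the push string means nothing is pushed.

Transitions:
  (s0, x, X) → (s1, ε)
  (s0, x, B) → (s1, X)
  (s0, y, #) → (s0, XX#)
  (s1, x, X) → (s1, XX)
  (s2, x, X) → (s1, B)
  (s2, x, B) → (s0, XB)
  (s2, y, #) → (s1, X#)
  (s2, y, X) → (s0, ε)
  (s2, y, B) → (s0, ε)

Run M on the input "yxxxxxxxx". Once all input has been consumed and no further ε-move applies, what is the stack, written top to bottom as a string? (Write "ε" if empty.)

(s0, yxxxxxxxx, #)
  read y, top #: go to s0, push XX# → (s0, xxxxxxxx, XX#)
  read x, top X: go to s1, push ε → (s1, xxxxxxx, X#)
  read x, top X: go to s1, push XX → (s1, xxxxxx, XX#)
  read x, top X: go to s1, push XX → (s1, xxxxx, XXX#)
  read x, top X: go to s1, push XX → (s1, xxxx, XXXX#)
  read x, top X: go to s1, push XX → (s1, xxx, XXXXX#)
  read x, top X: go to s1, push XX → (s1, xx, XXXXXX#)
  read x, top X: go to s1, push XX → (s1, x, XXXXXXX#)
  read x, top X: go to s1, push XX → (s1, ε, XXXXXXXX#)
All input consumed in state s1 with stack XXXXXXXX#.

XXXXXXXX#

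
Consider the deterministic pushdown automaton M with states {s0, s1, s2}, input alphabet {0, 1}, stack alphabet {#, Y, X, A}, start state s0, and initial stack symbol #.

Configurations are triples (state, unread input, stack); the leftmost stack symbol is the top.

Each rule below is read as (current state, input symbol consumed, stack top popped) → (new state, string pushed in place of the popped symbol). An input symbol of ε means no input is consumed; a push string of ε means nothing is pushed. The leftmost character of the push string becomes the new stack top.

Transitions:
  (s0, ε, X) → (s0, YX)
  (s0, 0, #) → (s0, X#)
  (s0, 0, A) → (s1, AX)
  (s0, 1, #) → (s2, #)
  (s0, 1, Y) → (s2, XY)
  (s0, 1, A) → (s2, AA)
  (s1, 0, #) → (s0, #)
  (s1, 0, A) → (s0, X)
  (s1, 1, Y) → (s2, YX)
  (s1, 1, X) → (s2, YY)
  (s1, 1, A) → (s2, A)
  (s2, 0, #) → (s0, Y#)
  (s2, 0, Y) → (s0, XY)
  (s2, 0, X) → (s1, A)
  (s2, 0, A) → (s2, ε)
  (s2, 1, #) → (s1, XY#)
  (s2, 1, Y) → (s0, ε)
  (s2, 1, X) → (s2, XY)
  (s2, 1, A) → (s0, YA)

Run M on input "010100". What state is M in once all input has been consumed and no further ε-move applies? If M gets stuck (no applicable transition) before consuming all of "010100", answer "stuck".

s0

(s0, 010100, #)
  read 0, top #: go to s0, push X# → (s0, 10100, X#)
  ε-move, top X: go to s0, push YX → (s0, 10100, YX#)
  read 1, top Y: go to s2, push XY → (s2, 0100, XYX#)
  read 0, top X: go to s1, push A → (s1, 100, AYX#)
  read 1, top A: go to s2, push A → (s2, 00, AYX#)
  read 0, top A: go to s2, push ε → (s2, 0, YX#)
  read 0, top Y: go to s0, push XY → (s0, ε, XYX#)
  ε-move, top X: go to s0, push YX → (s0, ε, YXYX#)
All input consumed; M is in state s0.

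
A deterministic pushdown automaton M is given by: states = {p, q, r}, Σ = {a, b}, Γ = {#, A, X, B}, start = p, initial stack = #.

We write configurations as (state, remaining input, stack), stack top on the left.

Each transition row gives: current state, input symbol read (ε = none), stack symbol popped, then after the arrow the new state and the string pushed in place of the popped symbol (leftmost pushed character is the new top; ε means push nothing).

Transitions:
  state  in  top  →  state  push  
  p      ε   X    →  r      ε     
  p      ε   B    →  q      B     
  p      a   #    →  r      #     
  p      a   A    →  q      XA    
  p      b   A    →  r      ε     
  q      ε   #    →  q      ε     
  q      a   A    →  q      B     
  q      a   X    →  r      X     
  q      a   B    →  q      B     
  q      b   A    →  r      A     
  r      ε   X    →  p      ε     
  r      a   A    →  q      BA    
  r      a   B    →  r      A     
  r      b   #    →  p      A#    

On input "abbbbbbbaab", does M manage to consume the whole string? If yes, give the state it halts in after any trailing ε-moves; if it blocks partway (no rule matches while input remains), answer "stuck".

(p, abbbbbbbaab, #) ⊢ (r, bbbbbbbaab, #) ⊢ (p, bbbbbbaab, A#) ⊢ (r, bbbbbaab, #) ⊢ (p, bbbbaab, A#) ⊢ (r, bbbaab, #) ⊢ (p, bbaab, A#) ⊢ (r, baab, #) ⊢ (p, aab, A#) ⊢ (q, ab, XA#) ⊢ (r, b, XA#) ⊢ (p, b, A#) ⊢ (r, ε, #)
All input consumed; M is in state r.

r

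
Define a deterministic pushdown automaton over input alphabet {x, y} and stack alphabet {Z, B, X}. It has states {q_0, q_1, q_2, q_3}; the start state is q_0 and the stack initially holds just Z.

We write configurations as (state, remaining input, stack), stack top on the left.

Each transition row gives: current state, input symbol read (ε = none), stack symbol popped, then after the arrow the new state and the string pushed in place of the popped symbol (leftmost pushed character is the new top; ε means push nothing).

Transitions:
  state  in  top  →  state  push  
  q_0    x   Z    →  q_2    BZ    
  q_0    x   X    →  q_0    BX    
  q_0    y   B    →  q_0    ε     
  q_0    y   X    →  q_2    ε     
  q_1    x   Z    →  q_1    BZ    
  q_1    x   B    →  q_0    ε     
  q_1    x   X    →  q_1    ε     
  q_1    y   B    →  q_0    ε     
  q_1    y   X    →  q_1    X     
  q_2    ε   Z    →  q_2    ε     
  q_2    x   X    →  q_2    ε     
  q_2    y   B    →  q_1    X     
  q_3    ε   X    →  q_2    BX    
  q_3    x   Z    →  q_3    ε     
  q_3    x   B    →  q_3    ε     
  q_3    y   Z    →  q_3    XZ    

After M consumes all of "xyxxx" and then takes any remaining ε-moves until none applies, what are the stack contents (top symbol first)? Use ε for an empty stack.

Z

(q_0, xyxxx, Z) ⊢ (q_2, yxxx, BZ) ⊢ (q_1, xxx, XZ) ⊢ (q_1, xx, Z) ⊢ (q_1, x, BZ) ⊢ (q_0, ε, Z)
All input consumed in state q_0 with stack Z.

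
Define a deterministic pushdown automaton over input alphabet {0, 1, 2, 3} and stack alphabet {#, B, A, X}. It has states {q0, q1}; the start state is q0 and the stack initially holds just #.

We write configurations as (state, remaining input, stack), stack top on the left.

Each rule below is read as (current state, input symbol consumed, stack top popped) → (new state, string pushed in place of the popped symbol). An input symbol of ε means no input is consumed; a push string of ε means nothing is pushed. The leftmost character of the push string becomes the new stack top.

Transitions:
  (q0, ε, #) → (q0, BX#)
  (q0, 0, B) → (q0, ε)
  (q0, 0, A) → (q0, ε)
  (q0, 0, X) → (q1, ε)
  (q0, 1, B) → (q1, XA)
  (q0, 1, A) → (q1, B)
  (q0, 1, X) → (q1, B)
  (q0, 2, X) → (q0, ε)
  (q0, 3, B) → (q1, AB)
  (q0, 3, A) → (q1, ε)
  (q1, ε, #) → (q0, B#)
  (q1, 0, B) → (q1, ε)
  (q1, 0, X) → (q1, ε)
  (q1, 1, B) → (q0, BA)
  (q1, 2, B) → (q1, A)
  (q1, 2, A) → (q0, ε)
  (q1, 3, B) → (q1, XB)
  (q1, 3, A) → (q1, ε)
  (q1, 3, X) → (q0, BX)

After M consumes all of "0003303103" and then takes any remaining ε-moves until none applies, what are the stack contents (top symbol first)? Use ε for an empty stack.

X#

(q0, 0003303103, #)
  ε-move, top #: go to q0, push BX# → (q0, 0003303103, BX#)
  read 0, top B: go to q0, push ε → (q0, 003303103, X#)
  read 0, top X: go to q1, push ε → (q1, 03303103, #)
  ε-move, top #: go to q0, push B# → (q0, 03303103, B#)
  read 0, top B: go to q0, push ε → (q0, 3303103, #)
  ε-move, top #: go to q0, push BX# → (q0, 3303103, BX#)
  read 3, top B: go to q1, push AB → (q1, 303103, ABX#)
  read 3, top A: go to q1, push ε → (q1, 03103, BX#)
  read 0, top B: go to q1, push ε → (q1, 3103, X#)
  read 3, top X: go to q0, push BX → (q0, 103, BX#)
  read 1, top B: go to q1, push XA → (q1, 03, XAX#)
  read 0, top X: go to q1, push ε → (q1, 3, AX#)
  read 3, top A: go to q1, push ε → (q1, ε, X#)
All input consumed in state q1 with stack X#.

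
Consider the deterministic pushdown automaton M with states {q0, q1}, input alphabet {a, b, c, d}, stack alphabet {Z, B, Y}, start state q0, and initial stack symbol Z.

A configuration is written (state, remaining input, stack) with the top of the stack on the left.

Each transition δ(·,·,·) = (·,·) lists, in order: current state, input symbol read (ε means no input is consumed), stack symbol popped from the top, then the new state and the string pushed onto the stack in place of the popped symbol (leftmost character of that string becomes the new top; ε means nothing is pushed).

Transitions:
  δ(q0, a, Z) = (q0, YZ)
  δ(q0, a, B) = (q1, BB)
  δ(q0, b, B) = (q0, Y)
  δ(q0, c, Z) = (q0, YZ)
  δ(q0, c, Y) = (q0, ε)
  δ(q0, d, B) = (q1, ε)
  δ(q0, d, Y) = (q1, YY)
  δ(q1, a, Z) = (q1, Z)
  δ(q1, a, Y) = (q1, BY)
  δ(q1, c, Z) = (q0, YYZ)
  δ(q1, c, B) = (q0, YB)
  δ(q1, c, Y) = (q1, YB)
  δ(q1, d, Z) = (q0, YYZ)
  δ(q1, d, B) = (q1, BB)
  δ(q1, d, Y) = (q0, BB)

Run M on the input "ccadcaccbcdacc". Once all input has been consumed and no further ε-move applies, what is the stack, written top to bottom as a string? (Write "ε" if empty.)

(q0, ccadcaccbcdacc, Z)
  read c, top Z: go to q0, push YZ → (q0, cadcaccbcdacc, YZ)
  read c, top Y: go to q0, push ε → (q0, adcaccbcdacc, Z)
  read a, top Z: go to q0, push YZ → (q0, dcaccbcdacc, YZ)
  read d, top Y: go to q1, push YY → (q1, caccbcdacc, YYZ)
  read c, top Y: go to q1, push YB → (q1, accbcdacc, YBYZ)
  read a, top Y: go to q1, push BY → (q1, ccbcdacc, BYBYZ)
  read c, top B: go to q0, push YB → (q0, cbcdacc, YBYBYZ)
  read c, top Y: go to q0, push ε → (q0, bcdacc, BYBYZ)
  read b, top B: go to q0, push Y → (q0, cdacc, YYBYZ)
  read c, top Y: go to q0, push ε → (q0, dacc, YBYZ)
  read d, top Y: go to q1, push YY → (q1, acc, YYBYZ)
  read a, top Y: go to q1, push BY → (q1, cc, BYYBYZ)
  read c, top B: go to q0, push YB → (q0, c, YBYYBYZ)
  read c, top Y: go to q0, push ε → (q0, ε, BYYBYZ)
All input consumed in state q0 with stack BYYBYZ.

BYYBYZ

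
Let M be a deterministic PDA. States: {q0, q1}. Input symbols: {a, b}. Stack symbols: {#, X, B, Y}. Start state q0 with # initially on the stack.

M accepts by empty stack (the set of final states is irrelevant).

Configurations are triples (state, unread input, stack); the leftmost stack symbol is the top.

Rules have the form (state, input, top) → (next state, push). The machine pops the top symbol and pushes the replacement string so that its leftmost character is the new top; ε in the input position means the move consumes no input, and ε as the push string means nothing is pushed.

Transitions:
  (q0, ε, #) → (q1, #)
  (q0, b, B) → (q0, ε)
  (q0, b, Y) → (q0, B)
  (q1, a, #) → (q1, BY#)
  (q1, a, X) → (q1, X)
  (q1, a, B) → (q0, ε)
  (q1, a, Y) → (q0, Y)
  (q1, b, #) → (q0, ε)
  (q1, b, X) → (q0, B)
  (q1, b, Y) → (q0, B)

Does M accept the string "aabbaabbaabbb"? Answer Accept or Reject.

Accept

(q0, aabbaabbaabbb, #) ⊢ (q1, aabbaabbaabbb, #) ⊢ (q1, abbaabbaabbb, BY#) ⊢ (q0, bbaabbaabbb, Y#) ⊢ (q0, baabbaabbb, B#) ⊢ (q0, aabbaabbb, #) ⊢ (q1, aabbaabbb, #) ⊢ (q1, abbaabbb, BY#) ⊢ (q0, bbaabbb, Y#) ⊢ (q0, baabbb, B#) ⊢ (q0, aabbb, #) ⊢ (q1, aabbb, #) ⊢ (q1, abbb, BY#) ⊢ (q0, bbb, Y#) ⊢ (q0, bb, B#) ⊢ (q0, b, #) ⊢ (q1, b, #) ⊢ (q0, ε, ε)
All input consumed and the stack is empty.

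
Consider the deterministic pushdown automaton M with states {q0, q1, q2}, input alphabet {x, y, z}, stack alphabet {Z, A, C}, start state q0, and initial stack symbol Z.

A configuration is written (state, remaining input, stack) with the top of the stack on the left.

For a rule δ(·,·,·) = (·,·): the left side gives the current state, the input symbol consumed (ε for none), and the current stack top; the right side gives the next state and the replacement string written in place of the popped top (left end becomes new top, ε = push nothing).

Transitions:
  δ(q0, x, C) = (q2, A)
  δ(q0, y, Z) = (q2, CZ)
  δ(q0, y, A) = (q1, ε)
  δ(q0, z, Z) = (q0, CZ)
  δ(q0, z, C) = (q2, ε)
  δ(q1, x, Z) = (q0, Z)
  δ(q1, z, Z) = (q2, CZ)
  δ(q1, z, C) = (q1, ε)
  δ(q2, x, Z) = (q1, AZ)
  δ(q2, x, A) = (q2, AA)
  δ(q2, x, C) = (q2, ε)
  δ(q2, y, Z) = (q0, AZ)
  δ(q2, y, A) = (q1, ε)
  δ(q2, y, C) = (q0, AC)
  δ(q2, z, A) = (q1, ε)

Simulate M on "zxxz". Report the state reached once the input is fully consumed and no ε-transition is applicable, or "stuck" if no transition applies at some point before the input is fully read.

(q0, zxxz, Z) ⊢ (q0, xxz, CZ) ⊢ (q2, xz, AZ) ⊢ (q2, z, AAZ) ⊢ (q1, ε, AZ)
All input consumed; M is in state q1.

q1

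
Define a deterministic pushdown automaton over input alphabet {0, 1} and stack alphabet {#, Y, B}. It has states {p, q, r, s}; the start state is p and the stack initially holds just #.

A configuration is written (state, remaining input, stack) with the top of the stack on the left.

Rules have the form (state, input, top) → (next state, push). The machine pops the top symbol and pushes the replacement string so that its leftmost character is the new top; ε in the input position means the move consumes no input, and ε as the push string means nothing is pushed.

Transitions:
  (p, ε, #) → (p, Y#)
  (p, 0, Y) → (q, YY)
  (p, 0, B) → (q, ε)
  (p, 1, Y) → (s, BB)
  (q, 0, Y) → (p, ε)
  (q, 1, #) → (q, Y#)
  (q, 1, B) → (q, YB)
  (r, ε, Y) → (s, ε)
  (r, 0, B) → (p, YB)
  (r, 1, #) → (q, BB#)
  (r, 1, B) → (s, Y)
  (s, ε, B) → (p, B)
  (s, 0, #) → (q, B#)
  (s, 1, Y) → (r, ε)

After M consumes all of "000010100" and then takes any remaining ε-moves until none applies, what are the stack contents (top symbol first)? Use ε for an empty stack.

(p, 000010100, #)
  ε-move, top #: go to p, push Y# → (p, 000010100, Y#)
  read 0, top Y: go to q, push YY → (q, 00010100, YY#)
  read 0, top Y: go to p, push ε → (p, 0010100, Y#)
  read 0, top Y: go to q, push YY → (q, 010100, YY#)
  read 0, top Y: go to p, push ε → (p, 10100, Y#)
  read 1, top Y: go to s, push BB → (s, 0100, BB#)
  ε-move, top B: go to p, push B → (p, 0100, BB#)
  read 0, top B: go to q, push ε → (q, 100, B#)
  read 1, top B: go to q, push YB → (q, 00, YB#)
  read 0, top Y: go to p, push ε → (p, 0, B#)
  read 0, top B: go to q, push ε → (q, ε, #)
All input consumed in state q with stack #.

#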